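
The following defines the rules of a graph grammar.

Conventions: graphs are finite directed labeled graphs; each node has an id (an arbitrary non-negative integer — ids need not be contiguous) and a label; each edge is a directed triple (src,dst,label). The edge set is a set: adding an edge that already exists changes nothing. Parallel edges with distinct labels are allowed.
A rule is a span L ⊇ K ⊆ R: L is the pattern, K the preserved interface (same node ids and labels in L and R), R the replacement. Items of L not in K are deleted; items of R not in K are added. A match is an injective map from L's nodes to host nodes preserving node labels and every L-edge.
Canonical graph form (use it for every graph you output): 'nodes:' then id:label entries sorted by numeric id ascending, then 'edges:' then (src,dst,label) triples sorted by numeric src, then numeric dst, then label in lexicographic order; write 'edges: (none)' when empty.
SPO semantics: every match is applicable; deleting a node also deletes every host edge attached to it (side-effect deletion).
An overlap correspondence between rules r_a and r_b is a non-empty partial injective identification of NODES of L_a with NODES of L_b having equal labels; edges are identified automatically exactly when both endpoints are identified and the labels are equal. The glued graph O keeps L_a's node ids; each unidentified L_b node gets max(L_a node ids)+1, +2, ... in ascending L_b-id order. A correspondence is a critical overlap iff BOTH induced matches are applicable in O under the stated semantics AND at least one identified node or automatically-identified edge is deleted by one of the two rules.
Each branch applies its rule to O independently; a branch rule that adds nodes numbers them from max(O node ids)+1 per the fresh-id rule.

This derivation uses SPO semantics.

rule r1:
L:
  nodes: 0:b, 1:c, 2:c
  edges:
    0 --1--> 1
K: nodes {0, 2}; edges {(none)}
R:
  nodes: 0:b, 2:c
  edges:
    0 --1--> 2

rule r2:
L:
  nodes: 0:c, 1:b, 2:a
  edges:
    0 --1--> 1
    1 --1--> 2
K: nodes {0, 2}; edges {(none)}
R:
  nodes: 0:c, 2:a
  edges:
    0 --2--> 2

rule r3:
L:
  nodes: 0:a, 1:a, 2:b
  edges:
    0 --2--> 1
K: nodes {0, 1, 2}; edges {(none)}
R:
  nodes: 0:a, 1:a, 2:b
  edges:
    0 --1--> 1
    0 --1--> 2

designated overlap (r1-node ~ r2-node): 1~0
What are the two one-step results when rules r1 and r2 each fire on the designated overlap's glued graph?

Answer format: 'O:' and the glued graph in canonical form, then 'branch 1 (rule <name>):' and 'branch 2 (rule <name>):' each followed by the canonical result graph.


O:
nodes: 0:b, 1:c, 2:c, 3:b, 4:a
edges: (0,1,1); (1,3,1); (3,4,1)
branch 1 (rule r1):
nodes: 0:b, 2:c, 3:b, 4:a
edges: (0,2,1); (3,4,1)
branch 2 (rule r2):
nodes: 0:b, 1:c, 2:c, 4:a
edges: (0,1,1); (1,4,2)


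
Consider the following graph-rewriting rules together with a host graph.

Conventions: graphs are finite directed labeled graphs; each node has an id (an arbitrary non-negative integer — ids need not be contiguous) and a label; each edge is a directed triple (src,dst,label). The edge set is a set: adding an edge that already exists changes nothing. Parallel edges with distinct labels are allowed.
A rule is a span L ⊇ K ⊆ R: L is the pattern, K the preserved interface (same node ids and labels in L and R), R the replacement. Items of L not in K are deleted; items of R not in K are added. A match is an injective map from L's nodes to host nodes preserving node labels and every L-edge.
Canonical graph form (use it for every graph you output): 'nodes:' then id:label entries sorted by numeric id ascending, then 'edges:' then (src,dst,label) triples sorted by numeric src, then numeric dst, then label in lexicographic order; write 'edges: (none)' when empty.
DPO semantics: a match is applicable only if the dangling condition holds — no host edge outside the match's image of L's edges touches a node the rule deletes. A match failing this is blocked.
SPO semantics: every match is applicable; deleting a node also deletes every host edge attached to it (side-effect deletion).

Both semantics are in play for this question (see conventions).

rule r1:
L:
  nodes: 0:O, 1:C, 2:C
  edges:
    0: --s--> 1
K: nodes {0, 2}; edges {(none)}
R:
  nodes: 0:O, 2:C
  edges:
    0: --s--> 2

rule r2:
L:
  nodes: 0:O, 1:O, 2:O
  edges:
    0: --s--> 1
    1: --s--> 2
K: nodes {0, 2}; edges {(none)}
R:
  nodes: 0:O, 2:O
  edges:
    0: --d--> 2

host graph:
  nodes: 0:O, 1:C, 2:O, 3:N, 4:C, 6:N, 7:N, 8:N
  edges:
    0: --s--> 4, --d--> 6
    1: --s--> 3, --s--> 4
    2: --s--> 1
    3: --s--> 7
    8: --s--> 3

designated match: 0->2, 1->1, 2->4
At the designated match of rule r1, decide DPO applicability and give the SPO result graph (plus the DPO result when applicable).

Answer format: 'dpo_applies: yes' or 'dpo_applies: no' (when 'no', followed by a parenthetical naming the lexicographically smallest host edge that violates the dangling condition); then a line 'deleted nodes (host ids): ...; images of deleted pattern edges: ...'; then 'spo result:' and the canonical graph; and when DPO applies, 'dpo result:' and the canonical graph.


dpo_applies: no
(the rule deletes node 1, which keeps host edge (1,3,s) outside the match image — the dangling condition fails, DPO blocks; SPO proceeds and side-deletes such edges)
deleted nodes (host ids): 1; images of deleted pattern edges: (2,1,s)
spo result:
nodes: 0:O, 2:O, 3:N, 4:C, 6:N, 7:N, 8:N
edges: (0,4,s); (0,6,d); (2,4,s); (3,7,s); (8,3,s)


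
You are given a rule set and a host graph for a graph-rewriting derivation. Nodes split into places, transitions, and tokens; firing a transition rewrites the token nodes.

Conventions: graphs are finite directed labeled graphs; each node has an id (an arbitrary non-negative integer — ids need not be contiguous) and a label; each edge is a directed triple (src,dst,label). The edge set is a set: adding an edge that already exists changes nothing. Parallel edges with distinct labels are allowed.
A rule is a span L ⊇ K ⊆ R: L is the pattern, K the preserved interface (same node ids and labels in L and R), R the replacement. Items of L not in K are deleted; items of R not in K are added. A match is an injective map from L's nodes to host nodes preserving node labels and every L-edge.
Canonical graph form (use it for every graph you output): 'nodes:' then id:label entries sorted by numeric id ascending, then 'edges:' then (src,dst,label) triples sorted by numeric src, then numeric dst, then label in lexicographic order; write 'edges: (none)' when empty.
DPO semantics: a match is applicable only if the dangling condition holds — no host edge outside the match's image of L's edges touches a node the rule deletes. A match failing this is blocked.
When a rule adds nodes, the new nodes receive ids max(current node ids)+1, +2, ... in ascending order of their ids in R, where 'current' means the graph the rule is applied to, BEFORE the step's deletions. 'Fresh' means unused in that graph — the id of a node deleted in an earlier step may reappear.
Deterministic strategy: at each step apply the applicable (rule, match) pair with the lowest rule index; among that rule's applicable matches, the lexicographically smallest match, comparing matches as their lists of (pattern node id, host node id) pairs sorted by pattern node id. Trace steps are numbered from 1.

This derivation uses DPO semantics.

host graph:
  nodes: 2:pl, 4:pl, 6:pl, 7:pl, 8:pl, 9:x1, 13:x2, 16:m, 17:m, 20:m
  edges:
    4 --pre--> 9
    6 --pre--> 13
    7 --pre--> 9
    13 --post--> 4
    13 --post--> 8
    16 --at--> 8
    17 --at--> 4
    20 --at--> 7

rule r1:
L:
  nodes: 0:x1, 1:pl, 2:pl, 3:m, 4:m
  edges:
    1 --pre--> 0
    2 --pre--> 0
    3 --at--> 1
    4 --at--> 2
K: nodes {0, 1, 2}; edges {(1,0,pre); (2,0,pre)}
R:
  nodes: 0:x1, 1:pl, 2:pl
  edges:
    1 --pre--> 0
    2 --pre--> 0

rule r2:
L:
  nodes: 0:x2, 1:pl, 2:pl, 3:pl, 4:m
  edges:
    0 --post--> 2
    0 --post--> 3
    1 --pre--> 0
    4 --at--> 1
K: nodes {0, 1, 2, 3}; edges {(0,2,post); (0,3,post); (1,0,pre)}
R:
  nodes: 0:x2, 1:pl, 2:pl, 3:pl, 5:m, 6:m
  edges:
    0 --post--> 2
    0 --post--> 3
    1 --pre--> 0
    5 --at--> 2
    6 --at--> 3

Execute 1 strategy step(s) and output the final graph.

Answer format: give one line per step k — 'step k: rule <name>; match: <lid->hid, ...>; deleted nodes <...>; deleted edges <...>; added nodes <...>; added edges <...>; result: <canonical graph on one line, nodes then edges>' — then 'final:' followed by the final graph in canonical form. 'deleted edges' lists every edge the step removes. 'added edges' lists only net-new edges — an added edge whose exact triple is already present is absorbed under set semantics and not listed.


step 1: rule r1; match: 0->9, 1->4, 2->7, 3->17, 4->20; deleted nodes 17, 20; deleted edges (17,4,at); (20,7,at); added nodes (none); added edges (none); result: nodes: 2:pl, 4:pl, 6:pl, 7:pl, 8:pl, 9:x1, 13:x2, 16:m edges: (4,9,pre); (6,13,pre); (7,9,pre); (13,4,post); (13,8,post); (16,8,at)
final:
nodes: 2:pl, 4:pl, 6:pl, 7:pl, 8:pl, 9:x1, 13:x2, 16:m
edges: (4,9,pre); (6,13,pre); (7,9,pre); (13,4,post); (13,8,post); (16,8,at)


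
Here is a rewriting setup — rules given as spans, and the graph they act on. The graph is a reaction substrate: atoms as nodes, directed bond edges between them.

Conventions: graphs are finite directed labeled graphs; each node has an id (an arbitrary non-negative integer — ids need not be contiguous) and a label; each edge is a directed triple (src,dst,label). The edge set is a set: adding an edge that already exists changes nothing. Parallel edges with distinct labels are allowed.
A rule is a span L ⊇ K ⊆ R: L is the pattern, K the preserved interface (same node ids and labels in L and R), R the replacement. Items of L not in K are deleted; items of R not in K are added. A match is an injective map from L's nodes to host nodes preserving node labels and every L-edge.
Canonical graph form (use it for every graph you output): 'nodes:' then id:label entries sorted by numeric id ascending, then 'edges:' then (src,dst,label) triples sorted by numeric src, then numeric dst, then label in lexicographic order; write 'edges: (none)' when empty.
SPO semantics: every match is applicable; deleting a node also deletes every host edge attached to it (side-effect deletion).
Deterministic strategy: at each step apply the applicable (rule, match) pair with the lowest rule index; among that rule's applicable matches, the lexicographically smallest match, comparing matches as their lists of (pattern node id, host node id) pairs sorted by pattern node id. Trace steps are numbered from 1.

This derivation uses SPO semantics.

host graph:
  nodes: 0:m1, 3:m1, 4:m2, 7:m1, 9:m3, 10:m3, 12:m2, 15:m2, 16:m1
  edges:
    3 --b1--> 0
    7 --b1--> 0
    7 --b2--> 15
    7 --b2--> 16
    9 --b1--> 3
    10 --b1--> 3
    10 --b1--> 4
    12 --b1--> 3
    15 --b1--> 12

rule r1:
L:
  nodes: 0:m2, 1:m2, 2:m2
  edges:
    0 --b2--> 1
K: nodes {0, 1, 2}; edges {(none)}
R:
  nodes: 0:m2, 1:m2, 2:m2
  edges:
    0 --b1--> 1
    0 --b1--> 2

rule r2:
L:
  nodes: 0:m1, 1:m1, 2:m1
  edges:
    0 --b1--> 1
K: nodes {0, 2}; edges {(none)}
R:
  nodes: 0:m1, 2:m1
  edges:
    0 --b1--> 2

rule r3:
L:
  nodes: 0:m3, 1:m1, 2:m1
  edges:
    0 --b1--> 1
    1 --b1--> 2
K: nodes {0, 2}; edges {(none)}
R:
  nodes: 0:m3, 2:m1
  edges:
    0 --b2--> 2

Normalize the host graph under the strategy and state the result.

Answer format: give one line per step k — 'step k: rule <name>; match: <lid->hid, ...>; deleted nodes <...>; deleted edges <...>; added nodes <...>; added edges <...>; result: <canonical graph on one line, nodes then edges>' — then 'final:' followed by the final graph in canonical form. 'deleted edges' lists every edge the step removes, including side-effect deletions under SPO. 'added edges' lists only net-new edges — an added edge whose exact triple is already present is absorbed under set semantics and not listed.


step 1: rule r2; match: 0->3, 1->0, 2->7; deleted nodes 0; deleted edges (3,0,b1); (7,0,b1); added nodes (none); added edges (3,7,b1); result: nodes: 3:m1, 4:m2, 7:m1, 9:m3, 10:m3, 12:m2, 15:m2, 16:m1 edges: (3,7,b1); (7,15,b2); (7,16,b2); (9,3,b1); (10,3,b1); (10,4,b1); (12,3,b1); (15,12,b1)
step 2: rule r2; match: 0->3, 1->7, 2->16; deleted nodes 7; deleted edges (3,7,b1); (7,15,b2); (7,16,b2); added nodes (none); added edges (3,16,b1); result: nodes: 3:m1, 4:m2, 9:m3, 10:m3, 12:m2, 15:m2, 16:m1 edges: (3,16,b1); (9,3,b1); (10,3,b1); (10,4,b1); (12,3,b1); (15,12,b1)
step 3: rule r3; match: 0->9, 1->3, 2->16; deleted nodes 3; deleted edges (3,16,b1); (9,3,b1); (10,3,b1); (12,3,b1); added nodes (none); added edges (9,16,b2); result: nodes: 4:m2, 9:m3, 10:m3, 12:m2, 15:m2, 16:m1 edges: (9,16,b2); (10,4,b1); (15,12,b1)
final:
nodes: 4:m2, 9:m3, 10:m3, 12:m2, 15:m2, 16:m1
edges: (9,16,b2); (10,4,b1); (15,12,b1)


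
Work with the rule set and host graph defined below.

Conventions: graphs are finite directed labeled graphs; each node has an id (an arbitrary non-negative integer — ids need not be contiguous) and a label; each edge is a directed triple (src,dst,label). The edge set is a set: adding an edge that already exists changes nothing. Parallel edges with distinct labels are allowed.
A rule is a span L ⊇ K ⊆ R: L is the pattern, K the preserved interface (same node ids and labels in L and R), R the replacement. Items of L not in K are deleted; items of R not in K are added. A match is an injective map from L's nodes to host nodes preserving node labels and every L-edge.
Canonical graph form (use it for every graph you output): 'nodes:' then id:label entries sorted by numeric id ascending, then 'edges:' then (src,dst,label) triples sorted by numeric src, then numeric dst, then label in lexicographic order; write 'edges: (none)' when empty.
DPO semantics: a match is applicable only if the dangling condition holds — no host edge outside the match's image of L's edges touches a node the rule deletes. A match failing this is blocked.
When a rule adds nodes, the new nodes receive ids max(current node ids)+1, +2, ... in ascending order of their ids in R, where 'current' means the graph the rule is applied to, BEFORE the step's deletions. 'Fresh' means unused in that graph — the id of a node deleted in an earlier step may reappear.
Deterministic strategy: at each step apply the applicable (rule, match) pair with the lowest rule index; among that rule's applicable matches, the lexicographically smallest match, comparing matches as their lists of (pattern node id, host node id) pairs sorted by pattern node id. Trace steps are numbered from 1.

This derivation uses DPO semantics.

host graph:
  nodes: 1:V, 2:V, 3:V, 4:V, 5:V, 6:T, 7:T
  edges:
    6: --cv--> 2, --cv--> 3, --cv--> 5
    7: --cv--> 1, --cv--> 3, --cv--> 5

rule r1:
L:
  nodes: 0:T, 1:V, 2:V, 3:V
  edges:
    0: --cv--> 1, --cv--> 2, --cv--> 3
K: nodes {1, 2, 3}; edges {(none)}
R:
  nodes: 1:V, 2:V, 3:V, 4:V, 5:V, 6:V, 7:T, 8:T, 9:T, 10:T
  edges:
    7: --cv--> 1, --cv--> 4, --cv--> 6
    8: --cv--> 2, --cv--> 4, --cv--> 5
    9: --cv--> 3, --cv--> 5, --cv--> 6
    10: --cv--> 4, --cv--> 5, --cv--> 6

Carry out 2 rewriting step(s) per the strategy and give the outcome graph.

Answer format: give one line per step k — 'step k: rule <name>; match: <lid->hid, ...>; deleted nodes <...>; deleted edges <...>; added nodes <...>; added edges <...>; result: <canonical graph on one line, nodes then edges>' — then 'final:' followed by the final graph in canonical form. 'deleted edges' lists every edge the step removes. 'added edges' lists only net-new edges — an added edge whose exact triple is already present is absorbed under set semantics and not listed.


step 1: rule r1; match: 0->6, 1->2, 2->3, 3->5; deleted nodes 6; deleted edges (6,2,cv); (6,3,cv); (6,5,cv); added nodes 8, 9, 10, 11, 12, 13, 14; added edges (11,2,cv); (11,8,cv); (11,10,cv); (12,3,cv); (12,8,cv); (12,9,cv); (13,5,cv); (13,9,cv); (13,10,cv); (14,8,cv); (14,9,cv); (14,10,cv); result: nodes: 1:V, 2:V, 3:V, 4:V, 5:V, 7:T, 8:V, 9:V, 10:V, 11:T, 12:T, 13:T, 14:T edges: (7,1,cv); (7,3,cv); (7,5,cv); (11,2,cv); (11,8,cv); (11,10,cv); (12,3,cv); (12,8,cv); (12,9,cv); (13,5,cv); (13,9,cv); (13,10,cv); (14,8,cv); (14,9,cv); (14,10,cv)
step 2: rule r1; match: 0->7, 1->1, 2->3, 3->5; deleted nodes 7; deleted edges (7,1,cv); (7,3,cv); (7,5,cv); added nodes 15, 16, 17, 18, 19, 20, 21; added edges (18,1,cv); (18,15,cv); (18,17,cv); (19,3,cv); (19,15,cv); (19,16,cv); (20,5,cv); (20,16,cv); (20,17,cv); (21,15,cv); (21,16,cv); (21,17,cv); result: nodes: 1:V, 2:V, 3:V, 4:V, 5:V, 8:V, 9:V, 10:V, 11:T, 12:T, 13:T, 14:T, 15:V, 16:V, 17:V, 18:T, 19:T, 20:T, 21:T edges: (11,2,cv); (11,8,cv); (11,10,cv); (12,3,cv); (12,8,cv); (12,9,cv); (13,5,cv); (13,9,cv); (13,10,cv); (14,8,cv); (14,9,cv); (14,10,cv); (18,1,cv); (18,15,cv); (18,17,cv); (19,3,cv); (19,15,cv); (19,16,cv); (20,5,cv); (20,16,cv); (20,17,cv); (21,15,cv); (21,16,cv); (21,17,cv)
final:
nodes: 1:V, 2:V, 3:V, 4:V, 5:V, 8:V, 9:V, 10:V, 11:T, 12:T, 13:T, 14:T, 15:V, 16:V, 17:V, 18:T, 19:T, 20:T, 21:T
edges: (11,2,cv); (11,8,cv); (11,10,cv); (12,3,cv); (12,8,cv); (12,9,cv); (13,5,cv); (13,9,cv); (13,10,cv); (14,8,cv); (14,9,cv); (14,10,cv); (18,1,cv); (18,15,cv); (18,17,cv); (19,3,cv); (19,15,cv); (19,16,cv); (20,5,cv); (20,16,cv); (20,17,cv); (21,15,cv); (21,16,cv); (21,17,cv)


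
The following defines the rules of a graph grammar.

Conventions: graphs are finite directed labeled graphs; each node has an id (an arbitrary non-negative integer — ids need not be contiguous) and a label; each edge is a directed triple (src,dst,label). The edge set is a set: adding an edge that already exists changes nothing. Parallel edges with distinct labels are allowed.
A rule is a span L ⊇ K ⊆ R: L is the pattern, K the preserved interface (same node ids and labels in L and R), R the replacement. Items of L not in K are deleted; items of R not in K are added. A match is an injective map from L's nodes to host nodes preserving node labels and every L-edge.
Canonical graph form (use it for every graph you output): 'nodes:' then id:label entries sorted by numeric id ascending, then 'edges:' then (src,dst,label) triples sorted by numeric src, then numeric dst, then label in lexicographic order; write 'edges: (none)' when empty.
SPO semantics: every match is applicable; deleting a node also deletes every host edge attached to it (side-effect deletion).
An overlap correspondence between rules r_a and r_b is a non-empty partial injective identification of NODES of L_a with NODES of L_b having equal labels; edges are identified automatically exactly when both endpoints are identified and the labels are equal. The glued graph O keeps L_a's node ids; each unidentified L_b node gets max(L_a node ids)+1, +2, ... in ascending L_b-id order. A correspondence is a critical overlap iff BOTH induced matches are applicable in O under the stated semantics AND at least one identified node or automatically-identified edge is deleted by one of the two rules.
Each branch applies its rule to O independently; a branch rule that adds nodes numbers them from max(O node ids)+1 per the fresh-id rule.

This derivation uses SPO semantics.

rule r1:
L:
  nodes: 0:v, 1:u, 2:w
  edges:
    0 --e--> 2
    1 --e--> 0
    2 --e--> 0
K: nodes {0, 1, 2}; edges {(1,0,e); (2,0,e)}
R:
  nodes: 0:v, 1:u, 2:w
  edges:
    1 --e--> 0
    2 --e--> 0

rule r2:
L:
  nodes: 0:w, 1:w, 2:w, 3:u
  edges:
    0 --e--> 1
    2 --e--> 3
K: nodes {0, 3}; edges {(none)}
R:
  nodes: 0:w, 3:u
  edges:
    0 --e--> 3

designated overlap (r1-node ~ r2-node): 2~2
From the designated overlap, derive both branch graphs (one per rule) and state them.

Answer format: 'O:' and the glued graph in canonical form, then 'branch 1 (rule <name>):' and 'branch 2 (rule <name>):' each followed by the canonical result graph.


O:
nodes: 0:v, 1:u, 2:w, 3:w, 4:w, 5:u
edges: (0,2,e); (1,0,e); (2,0,e); (2,5,e); (3,4,e)
branch 1 (rule r1):
nodes: 0:v, 1:u, 2:w, 3:w, 4:w, 5:u
edges: (1,0,e); (2,0,e); (2,5,e); (3,4,e)
branch 2 (rule r2):
nodes: 0:v, 1:u, 3:w, 5:u
edges: (1,0,e); (3,5,e)


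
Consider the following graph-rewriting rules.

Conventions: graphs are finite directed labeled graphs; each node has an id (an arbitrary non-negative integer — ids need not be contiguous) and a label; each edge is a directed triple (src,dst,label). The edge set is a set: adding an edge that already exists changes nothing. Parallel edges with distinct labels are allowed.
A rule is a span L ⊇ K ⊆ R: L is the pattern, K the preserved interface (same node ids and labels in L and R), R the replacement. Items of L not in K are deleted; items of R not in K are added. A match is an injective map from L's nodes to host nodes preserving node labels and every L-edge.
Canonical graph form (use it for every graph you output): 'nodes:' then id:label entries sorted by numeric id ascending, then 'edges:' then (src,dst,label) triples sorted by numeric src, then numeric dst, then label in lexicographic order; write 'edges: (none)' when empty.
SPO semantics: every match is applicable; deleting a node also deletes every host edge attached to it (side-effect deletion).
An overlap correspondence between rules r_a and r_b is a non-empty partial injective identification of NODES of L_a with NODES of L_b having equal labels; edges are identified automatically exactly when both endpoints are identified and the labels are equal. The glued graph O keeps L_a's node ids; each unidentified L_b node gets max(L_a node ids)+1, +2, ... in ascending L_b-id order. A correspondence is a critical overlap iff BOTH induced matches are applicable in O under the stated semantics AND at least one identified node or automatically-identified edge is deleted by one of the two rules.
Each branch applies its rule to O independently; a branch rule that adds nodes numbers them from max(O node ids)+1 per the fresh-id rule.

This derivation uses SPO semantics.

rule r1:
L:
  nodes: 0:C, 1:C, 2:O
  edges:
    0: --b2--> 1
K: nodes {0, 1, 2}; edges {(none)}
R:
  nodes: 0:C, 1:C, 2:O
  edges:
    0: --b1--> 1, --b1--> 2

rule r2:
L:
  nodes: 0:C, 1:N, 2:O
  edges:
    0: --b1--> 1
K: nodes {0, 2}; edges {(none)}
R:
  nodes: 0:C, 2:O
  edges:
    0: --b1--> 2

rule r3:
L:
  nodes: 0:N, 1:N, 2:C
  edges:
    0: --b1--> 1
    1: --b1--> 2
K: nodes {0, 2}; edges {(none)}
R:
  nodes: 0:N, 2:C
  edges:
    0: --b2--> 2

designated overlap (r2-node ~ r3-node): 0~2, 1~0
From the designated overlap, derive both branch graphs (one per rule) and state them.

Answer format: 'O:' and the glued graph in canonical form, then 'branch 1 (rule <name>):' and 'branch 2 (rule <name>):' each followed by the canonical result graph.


O:
nodes: 0:C, 1:N, 2:O, 3:N
edges: (0,1,b1); (1,3,b1); (3,0,b1)
branch 1 (rule r2):
nodes: 0:C, 2:O, 3:N
edges: (0,2,b1); (3,0,b1)
branch 2 (rule r3):
nodes: 0:C, 1:N, 2:O
edges: (0,1,b1); (1,0,b2)


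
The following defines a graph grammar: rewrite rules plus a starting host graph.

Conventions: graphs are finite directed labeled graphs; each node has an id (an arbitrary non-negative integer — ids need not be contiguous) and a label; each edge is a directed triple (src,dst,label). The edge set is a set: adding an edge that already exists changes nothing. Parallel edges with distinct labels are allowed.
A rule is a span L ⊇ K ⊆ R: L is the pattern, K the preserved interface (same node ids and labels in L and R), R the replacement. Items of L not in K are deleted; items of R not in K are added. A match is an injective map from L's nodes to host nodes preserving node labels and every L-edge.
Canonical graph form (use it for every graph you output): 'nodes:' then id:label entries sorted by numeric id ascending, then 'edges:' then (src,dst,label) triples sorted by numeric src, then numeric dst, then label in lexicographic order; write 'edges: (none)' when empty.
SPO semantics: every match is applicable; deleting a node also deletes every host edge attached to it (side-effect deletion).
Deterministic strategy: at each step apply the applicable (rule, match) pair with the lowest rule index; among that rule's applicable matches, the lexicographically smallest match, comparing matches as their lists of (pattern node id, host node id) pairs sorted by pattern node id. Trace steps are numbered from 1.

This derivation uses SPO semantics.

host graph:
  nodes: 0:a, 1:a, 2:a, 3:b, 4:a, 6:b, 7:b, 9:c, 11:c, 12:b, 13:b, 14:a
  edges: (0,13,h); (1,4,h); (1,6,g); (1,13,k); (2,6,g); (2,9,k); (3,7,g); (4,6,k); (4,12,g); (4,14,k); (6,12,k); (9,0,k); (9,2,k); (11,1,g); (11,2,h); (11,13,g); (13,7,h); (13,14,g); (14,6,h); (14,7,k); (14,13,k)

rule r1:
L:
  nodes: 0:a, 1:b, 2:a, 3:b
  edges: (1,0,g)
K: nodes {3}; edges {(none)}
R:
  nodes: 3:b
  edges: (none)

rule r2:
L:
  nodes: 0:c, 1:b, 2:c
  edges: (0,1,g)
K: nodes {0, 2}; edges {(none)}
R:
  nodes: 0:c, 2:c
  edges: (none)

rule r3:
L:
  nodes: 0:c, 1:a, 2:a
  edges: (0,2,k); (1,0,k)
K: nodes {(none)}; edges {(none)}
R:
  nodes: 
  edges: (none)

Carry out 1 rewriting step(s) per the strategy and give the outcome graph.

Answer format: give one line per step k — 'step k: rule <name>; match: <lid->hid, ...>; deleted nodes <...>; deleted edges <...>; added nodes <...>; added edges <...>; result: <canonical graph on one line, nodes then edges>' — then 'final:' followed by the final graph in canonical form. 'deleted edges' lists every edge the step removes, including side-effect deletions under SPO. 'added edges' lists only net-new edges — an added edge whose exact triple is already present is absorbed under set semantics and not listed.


step 1: rule r1; match: 0->14, 1->13, 2->0, 3->3; deleted nodes 0, 13, 14; deleted edges (0,13,h); (1,13,k); (4,14,k); (9,0,k); (11,13,g); (13,7,h); (13,14,g); (14,6,h); (14,7,k); (14,13,k); added nodes (none); added edges (none); result: nodes: 1:a, 2:a, 3:b, 4:a, 6:b, 7:b, 9:c, 11:c, 12:b edges: (1,4,h); (1,6,g); (2,6,g); (2,9,k); (3,7,g); (4,6,k); (4,12,g); (6,12,k); (9,2,k); (11,1,g); (11,2,h)
final:
nodes: 1:a, 2:a, 3:b, 4:a, 6:b, 7:b, 9:c, 11:c, 12:b
edges: (1,4,h); (1,6,g); (2,6,g); (2,9,k); (3,7,g); (4,6,k); (4,12,g); (6,12,k); (9,2,k); (11,1,g); (11,2,h)


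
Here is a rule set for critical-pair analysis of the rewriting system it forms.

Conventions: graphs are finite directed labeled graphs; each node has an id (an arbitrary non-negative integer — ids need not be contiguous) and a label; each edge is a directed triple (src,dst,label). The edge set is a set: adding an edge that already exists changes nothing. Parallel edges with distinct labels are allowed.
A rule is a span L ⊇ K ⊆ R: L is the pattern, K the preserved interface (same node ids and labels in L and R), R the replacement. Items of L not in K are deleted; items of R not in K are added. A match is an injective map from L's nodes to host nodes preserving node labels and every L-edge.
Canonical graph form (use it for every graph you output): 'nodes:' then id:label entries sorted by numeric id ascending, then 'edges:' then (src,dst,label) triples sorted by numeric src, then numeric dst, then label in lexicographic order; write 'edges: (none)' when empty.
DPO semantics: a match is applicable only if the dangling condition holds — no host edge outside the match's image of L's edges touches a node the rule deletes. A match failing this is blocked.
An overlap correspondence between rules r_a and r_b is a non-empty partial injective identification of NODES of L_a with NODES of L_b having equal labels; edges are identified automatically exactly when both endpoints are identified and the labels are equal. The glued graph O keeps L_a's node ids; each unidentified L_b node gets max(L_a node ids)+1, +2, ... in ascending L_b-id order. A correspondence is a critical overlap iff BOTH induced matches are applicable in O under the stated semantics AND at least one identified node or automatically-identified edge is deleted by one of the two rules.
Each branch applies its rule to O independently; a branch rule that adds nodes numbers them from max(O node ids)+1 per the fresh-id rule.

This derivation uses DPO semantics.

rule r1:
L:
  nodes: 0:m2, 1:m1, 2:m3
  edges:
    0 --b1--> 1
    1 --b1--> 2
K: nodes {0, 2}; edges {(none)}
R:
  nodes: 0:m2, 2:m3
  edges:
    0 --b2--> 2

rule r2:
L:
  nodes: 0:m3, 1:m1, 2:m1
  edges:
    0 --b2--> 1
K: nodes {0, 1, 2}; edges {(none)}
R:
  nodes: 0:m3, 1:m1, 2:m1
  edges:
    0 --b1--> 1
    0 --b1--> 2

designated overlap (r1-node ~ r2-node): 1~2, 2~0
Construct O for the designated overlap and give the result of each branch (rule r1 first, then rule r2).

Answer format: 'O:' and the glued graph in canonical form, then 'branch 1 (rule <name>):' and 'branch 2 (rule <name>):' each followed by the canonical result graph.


O:
nodes: 0:m2, 1:m1, 2:m3, 3:m1
edges: (0,1,b1); (1,2,b1); (2,3,b2)
branch 1 (rule r1):
nodes: 0:m2, 2:m3, 3:m1
edges: (0,2,b2); (2,3,b2)
branch 2 (rule r2):
nodes: 0:m2, 1:m1, 2:m3, 3:m1
edges: (0,1,b1); (1,2,b1); (2,1,b1); (2,3,b1)


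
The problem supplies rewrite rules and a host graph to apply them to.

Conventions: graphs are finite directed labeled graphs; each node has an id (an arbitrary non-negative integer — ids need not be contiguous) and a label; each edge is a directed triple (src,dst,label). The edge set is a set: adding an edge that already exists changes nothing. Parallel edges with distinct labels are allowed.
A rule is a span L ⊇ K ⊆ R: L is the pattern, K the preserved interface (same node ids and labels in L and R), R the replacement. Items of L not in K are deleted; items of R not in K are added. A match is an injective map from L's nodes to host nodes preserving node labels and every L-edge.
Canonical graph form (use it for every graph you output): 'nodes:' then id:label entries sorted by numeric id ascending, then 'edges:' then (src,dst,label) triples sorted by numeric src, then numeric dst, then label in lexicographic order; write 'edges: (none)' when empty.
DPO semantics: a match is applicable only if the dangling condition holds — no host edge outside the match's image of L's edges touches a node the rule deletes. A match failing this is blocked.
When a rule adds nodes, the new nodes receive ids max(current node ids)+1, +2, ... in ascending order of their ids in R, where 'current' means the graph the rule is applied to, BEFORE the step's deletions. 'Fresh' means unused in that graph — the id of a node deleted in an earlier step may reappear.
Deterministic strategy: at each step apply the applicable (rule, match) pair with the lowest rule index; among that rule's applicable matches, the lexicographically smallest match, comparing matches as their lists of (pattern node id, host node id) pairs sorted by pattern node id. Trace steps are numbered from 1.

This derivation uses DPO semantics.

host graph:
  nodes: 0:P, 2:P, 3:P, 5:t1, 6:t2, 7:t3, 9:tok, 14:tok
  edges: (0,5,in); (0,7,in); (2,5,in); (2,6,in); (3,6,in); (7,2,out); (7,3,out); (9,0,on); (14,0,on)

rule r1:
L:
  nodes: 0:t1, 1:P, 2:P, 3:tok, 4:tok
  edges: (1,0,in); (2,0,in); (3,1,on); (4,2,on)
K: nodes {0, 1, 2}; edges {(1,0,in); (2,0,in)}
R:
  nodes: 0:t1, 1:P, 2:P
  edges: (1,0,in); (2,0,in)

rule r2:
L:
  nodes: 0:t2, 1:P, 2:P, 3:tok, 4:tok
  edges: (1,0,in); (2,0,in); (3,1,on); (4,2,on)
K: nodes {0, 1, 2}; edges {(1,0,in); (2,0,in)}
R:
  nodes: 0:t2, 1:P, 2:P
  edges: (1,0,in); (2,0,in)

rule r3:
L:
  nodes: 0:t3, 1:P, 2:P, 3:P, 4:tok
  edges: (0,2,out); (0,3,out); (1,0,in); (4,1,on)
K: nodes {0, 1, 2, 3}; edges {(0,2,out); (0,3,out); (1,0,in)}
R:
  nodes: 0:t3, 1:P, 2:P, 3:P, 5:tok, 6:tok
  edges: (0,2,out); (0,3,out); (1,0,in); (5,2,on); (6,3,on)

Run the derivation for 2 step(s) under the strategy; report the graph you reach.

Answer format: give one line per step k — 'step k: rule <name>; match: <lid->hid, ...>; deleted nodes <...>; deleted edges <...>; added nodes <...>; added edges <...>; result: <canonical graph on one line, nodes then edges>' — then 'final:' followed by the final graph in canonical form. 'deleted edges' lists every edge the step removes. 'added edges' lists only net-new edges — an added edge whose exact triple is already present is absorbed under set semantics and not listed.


step 1: rule r3; match: 0->7, 1->0, 2->2, 3->3, 4->9; deleted nodes 9; deleted edges (9,0,on); added nodes 15, 16; added edges (15,2,on); (16,3,on); result: nodes: 0:P, 2:P, 3:P, 5:t1, 6:t2, 7:t3, 14:tok, 15:tok, 16:tok edges: (0,5,in); (0,7,in); (2,5,in); (2,6,in); (3,6,in); (7,2,out); (7,3,out); (14,0,on); (15,2,on); (16,3,on)
step 2: rule r1; match: 0->5, 1->0, 2->2, 3->14, 4->15; deleted nodes 14, 15; deleted edges (14,0,on); (15,2,on); added nodes (none); added edges (none); result: nodes: 0:P, 2:P, 3:P, 5:t1, 6:t2, 7:t3, 16:tok edges: (0,5,in); (0,7,in); (2,5,in); (2,6,in); (3,6,in); (7,2,out); (7,3,out); (16,3,on)
final:
nodes: 0:P, 2:P, 3:P, 5:t1, 6:t2, 7:t3, 16:tok
edges: (0,5,in); (0,7,in); (2,5,in); (2,6,in); (3,6,in); (7,2,out); (7,3,out); (16,3,on)


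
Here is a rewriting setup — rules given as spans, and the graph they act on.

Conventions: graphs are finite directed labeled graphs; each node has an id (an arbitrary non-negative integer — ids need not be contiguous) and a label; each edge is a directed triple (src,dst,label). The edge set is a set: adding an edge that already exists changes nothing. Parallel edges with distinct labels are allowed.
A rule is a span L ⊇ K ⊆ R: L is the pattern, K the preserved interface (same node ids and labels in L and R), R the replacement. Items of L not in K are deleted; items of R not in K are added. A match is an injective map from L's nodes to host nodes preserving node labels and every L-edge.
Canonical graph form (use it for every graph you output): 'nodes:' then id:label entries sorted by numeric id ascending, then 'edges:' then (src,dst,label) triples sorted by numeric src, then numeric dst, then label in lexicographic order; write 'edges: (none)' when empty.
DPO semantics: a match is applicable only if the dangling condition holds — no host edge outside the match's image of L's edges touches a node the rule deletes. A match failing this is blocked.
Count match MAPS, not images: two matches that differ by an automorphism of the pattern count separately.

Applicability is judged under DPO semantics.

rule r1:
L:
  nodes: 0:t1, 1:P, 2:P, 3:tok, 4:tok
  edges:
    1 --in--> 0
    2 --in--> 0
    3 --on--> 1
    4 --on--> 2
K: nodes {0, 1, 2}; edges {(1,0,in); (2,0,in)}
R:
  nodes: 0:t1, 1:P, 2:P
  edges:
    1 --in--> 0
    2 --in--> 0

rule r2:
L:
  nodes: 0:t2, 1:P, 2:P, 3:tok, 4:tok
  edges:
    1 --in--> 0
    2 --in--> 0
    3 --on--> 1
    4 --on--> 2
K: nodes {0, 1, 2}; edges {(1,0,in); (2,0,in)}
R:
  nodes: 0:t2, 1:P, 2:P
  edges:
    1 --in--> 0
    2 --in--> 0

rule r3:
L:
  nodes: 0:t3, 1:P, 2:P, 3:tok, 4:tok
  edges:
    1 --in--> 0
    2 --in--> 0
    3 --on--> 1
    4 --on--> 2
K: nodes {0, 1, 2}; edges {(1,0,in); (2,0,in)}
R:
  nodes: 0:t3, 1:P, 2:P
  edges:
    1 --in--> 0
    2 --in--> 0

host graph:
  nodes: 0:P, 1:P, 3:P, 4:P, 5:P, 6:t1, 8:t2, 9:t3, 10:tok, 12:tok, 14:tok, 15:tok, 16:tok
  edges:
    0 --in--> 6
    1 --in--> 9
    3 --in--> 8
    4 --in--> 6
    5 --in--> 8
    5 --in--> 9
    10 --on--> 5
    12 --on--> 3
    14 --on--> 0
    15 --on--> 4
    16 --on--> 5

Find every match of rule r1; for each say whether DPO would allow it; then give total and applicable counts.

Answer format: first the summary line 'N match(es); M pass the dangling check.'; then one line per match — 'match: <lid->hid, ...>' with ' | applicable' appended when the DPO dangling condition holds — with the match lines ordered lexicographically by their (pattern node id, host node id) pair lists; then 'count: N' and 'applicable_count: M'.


2 match(es); 2 pass the dangling check.
match: 0->6, 1->0, 2->4, 3->14, 4->15 | applicable
match: 0->6, 1->4, 2->0, 3->15, 4->14 | applicable
count: 2
applicable_count: 2


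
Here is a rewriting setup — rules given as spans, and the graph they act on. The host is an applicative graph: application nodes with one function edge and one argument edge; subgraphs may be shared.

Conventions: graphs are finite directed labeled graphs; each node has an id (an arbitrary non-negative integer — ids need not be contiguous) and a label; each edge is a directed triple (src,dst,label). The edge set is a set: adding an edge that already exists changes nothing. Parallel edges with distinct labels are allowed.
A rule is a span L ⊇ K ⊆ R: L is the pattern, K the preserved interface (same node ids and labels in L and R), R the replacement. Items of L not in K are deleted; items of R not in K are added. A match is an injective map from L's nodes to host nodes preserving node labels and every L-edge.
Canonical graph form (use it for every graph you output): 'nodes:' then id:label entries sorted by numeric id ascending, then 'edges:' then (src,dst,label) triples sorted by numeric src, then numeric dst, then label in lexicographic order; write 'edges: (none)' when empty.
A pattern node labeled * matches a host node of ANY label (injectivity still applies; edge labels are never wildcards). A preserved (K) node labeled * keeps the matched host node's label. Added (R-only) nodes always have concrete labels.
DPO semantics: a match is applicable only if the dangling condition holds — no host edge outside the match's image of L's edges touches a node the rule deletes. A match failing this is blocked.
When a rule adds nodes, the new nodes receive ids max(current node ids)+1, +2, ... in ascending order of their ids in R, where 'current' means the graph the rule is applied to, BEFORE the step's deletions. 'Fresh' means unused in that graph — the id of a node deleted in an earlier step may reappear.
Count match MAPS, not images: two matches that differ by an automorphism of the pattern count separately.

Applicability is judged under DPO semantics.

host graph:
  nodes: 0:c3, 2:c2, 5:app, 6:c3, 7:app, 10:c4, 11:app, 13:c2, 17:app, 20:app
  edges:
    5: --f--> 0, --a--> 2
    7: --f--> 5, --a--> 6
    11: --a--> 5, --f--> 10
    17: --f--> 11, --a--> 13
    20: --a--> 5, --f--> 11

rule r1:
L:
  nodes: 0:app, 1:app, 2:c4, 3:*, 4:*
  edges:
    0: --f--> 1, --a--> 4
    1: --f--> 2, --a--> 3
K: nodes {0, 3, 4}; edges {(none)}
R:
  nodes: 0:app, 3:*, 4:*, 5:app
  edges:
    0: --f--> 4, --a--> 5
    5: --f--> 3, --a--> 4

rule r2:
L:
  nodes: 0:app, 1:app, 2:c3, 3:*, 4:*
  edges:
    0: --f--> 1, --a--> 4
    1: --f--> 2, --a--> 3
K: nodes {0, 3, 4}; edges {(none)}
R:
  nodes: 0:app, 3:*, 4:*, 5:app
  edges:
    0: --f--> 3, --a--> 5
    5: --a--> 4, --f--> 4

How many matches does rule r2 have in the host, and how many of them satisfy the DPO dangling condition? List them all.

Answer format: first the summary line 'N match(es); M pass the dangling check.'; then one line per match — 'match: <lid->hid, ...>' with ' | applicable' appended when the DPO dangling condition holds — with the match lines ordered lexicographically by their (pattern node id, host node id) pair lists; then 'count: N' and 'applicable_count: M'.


1 match(es); 0 pass the dangling check.
match: 0->7, 1->5, 2->0, 3->2, 4->6
count: 1
applicable_count: 0


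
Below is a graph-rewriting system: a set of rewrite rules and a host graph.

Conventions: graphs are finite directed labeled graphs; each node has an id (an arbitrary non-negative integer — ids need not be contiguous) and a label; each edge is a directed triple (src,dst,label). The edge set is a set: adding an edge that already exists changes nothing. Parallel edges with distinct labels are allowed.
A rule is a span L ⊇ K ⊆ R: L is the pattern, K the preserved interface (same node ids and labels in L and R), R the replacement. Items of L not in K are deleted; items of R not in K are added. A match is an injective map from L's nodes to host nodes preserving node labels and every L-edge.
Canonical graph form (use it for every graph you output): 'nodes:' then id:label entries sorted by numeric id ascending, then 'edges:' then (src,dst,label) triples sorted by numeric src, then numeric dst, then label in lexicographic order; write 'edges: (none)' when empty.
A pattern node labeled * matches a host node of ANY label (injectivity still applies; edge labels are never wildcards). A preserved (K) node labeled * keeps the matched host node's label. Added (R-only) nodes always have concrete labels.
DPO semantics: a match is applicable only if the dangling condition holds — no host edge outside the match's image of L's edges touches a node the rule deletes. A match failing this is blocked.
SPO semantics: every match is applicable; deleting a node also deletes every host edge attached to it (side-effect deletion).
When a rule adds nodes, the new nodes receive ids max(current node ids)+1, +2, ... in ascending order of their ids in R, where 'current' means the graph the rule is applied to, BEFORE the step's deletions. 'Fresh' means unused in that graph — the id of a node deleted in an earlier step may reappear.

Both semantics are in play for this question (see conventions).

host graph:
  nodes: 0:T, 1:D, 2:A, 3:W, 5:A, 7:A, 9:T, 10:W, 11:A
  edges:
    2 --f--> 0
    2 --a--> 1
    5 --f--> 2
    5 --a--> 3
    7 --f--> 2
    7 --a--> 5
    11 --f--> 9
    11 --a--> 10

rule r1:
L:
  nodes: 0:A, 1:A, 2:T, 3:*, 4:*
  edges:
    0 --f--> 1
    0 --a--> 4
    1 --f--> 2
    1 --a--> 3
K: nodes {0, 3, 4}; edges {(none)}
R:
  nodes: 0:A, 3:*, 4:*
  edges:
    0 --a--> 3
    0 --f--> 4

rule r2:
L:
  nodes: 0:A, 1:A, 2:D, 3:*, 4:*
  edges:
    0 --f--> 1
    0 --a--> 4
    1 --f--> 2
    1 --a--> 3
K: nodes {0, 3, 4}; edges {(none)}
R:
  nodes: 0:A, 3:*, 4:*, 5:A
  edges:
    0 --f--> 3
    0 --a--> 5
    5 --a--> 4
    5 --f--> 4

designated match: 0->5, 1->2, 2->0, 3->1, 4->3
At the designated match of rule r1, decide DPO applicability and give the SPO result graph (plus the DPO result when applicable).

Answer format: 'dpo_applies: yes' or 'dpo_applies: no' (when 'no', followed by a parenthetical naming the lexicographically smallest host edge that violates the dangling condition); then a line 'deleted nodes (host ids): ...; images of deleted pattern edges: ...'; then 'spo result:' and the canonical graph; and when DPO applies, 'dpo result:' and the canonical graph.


dpo_applies: no
(the rule deletes node 2, which keeps host edge (7,2,f) outside the match image — the dangling condition fails, DPO blocks; SPO proceeds and side-deletes such edges)
deleted nodes (host ids): 0, 2; images of deleted pattern edges: (2,0,f); (2,1,a); (5,2,f); (5,3,a)
spo result:
nodes: 1:D, 3:W, 5:A, 7:A, 9:T, 10:W, 11:A
edges: (5,1,a); (5,3,f); (7,5,a); (11,9,f); (11,10,a)
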